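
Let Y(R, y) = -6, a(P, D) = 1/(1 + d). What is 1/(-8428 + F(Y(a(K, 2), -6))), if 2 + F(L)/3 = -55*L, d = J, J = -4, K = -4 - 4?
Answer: -1/7444 ≈ -0.00013434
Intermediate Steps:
K = -8
d = -4
a(P, D) = -⅓ (a(P, D) = 1/(1 - 4) = 1/(-3) = -⅓)
F(L) = -6 - 165*L (F(L) = -6 + 3*(-55*L) = -6 - 165*L)
1/(-8428 + F(Y(a(K, 2), -6))) = 1/(-8428 + (-6 - 165*(-6))) = 1/(-8428 + (-6 + 990)) = 1/(-8428 + 984) = 1/(-7444) = -1/7444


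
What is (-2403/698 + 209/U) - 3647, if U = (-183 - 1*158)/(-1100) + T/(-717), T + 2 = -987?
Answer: -298172946743/84546646 ≈ -3526.7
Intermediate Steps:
T = -989 (T = -2 - 987 = -989)
U = 121127/71700 (U = (-183 - 1*158)/(-1100) - 989/(-717) = (-183 - 158)*(-1/1100) - 989*(-1/717) = -341*(-1/1100) + 989/717 = 31/100 + 989/717 = 121127/71700 ≈ 1.6894)
(-2403/698 + 209/U) - 3647 = (-2403/698 + 209/(121127/71700)) - 3647 = (-2403*1/698 + 209*(71700/121127)) - 3647 = (-2403/698 + 14985300/121127) - 3647 = 10168671219/84546646 - 3647 = -298172946743/84546646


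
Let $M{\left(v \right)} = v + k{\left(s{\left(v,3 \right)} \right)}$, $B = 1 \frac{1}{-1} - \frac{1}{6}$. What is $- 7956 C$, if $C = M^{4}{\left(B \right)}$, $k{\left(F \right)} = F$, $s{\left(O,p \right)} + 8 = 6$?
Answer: $- \frac{28800941}{36} \approx -8.0003 \cdot 10^{5}$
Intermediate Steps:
$s{\left(O,p \right)} = -2$ ($s{\left(O,p \right)} = -8 + 6 = -2$)
$B = - \frac{7}{6}$ ($B = 1 \left(-1\right) - \frac{1}{6} = -1 - \frac{1}{6} = - \frac{7}{6} \approx -1.1667$)
$M{\left(v \right)} = -2 + v$ ($M{\left(v \right)} = v - 2 = -2 + v$)
$C = \frac{130321}{1296}$ ($C = \left(-2 - \frac{7}{6}\right)^{4} = \left(- \frac{19}{6}\right)^{4} = \frac{130321}{1296} \approx 100.56$)
$- 7956 C = \left(-7956\right) \frac{130321}{1296} = - \frac{28800941}{36}$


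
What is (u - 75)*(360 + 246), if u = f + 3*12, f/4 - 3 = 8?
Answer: 3030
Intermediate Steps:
f = 44 (f = 12 + 4*8 = 12 + 32 = 44)
u = 80 (u = 44 + 3*12 = 44 + 36 = 80)
(u - 75)*(360 + 246) = (80 - 75)*(360 + 246) = 5*606 = 3030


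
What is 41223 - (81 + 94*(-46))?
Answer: 45466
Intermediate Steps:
41223 - (81 + 94*(-46)) = 41223 - (81 - 4324) = 41223 - 1*(-4243) = 41223 + 4243 = 45466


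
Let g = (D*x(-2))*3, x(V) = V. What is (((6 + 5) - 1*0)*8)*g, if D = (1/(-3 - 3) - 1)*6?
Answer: 3696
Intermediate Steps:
D = -7 (D = (1/(-6) - 1)*6 = (-⅙ - 1)*6 = -7/6*6 = -7)
g = 42 (g = -7*(-2)*3 = 14*3 = 42)
(((6 + 5) - 1*0)*8)*g = (((6 + 5) - 1*0)*8)*42 = ((11 + 0)*8)*42 = (11*8)*42 = 88*42 = 3696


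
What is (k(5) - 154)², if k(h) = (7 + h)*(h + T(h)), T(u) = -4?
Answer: 20164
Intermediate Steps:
k(h) = (-4 + h)*(7 + h) (k(h) = (7 + h)*(h - 4) = (7 + h)*(-4 + h) = (-4 + h)*(7 + h))
(k(5) - 154)² = ((-28 + 5² + 3*5) - 154)² = ((-28 + 25 + 15) - 154)² = (12 - 154)² = (-142)² = 20164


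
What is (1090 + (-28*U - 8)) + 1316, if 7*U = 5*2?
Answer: 2358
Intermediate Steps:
U = 10/7 (U = (5*2)/7 = (1/7)*10 = 10/7 ≈ 1.4286)
(1090 + (-28*U - 8)) + 1316 = (1090 + (-28*10/7 - 8)) + 1316 = (1090 + (-40 - 8)) + 1316 = (1090 - 48) + 1316 = 1042 + 1316 = 2358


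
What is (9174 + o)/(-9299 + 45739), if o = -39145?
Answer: -29971/36440 ≈ -0.82248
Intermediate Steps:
(9174 + o)/(-9299 + 45739) = (9174 - 39145)/(-9299 + 45739) = -29971/36440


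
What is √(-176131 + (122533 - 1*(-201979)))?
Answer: √148381 ≈ 385.20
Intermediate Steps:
√(-176131 + (122533 - 1*(-201979))) = √(-176131 + (122533 + 201979)) = √(-176131 + 324512) = √148381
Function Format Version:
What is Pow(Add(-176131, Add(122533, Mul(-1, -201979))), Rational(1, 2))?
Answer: Pow(148381, Rational(1, 2)) ≈ 385.20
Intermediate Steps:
Pow(Add(-176131, Add(122533, Mul(-1, -201979))), Rational(1, 2)) = Pow(Add(-176131, Add(122533, 201979)), Rational(1, 2)) = Pow(Add(-176131, 324512), Rational(1, 2)) = Pow(148381, Rational(1, 2))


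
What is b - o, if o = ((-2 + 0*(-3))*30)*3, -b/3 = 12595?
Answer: -37605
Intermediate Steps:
b = -37785 (b = -3*12595 = -37785)
o = -180 (o = ((-2 + 0)*30)*3 = -2*30*3 = -60*3 = -180)
b - o = -37785 - 1*(-180) = -37785 + 180 = -37605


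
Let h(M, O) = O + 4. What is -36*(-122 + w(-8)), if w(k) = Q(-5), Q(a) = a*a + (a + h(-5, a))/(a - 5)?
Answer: 17352/5 ≈ 3470.4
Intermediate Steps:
h(M, O) = 4 + O
Q(a) = a² + (4 + 2*a)/(-5 + a) (Q(a) = a*a + (a + (4 + a))/(a - 5) = a² + (4 + 2*a)/(-5 + a))
w(k) = 128/5 (w(k) = (4 + (-5)³ - 5*(-5)² + 2*(-5))/(-5 - 5) = (4 - 125 - 5*25 - 10)/(-10) = -(4 - 125 - 125 - 10)/10 = -⅒*(-256) = 128/5)
-36*(-122 + w(-8)) = -36*(-122 + 128/5) = -36*(-482/5) = 17352/5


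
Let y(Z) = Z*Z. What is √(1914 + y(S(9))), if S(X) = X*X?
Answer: 5*√339 ≈ 92.060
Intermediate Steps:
S(X) = X²
y(Z) = Z²
√(1914 + y(S(9))) = √(1914 + (9²)²) = √(1914 + 81²) = √(1914 + 6561) = √8475 = 5*√339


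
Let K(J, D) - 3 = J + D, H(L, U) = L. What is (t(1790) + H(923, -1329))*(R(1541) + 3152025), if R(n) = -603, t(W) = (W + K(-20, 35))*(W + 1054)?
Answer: 16207369418250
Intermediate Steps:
K(J, D) = 3 + D + J (K(J, D) = 3 + (J + D) = 3 + (D + J) = 3 + D + J)
t(W) = (18 + W)*(1054 + W) (t(W) = (W + (3 + 35 - 20))*(W + 1054) = (W + 18)*(1054 + W) = (18 + W)*(1054 + W))
(t(1790) + H(923, -1329))*(R(1541) + 3152025) = ((18972 + 1790² + 1072*1790) + 923)*(-603 + 3152025) = ((18972 + 3204100 + 1918880) + 923)*3151422 = (5141952 + 923)*3151422 = 5142875*3151422 = 16207369418250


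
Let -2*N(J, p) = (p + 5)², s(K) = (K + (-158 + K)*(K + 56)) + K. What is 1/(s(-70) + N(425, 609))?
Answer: -1/185446 ≈ -5.3924e-6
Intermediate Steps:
s(K) = 2*K + (-158 + K)*(56 + K) (s(K) = (K + (-158 + K)*(56 + K)) + K = 2*K + (-158 + K)*(56 + K))
N(J, p) = -(5 + p)²/2 (N(J, p) = -(p + 5)²/2 = -(5 + p)²/2)
1/(s(-70) + N(425, 609)) = 1/((-8848 + (-70)² - 100*(-70)) - (5 + 609)²/2) = 1/((-8848 + 4900 + 7000) - ½*614²) = 1/(3052 - ½*376996) = 1/(3052 - 188498) = 1/(-185446) = -1/185446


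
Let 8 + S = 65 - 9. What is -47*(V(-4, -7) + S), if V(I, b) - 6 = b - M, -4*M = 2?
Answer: -4465/2 ≈ -2232.5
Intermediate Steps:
M = -½ (M = -¼*2 = -½ ≈ -0.50000)
S = 48 (S = -8 + (65 - 9) = -8 + 56 = 48)
V(I, b) = 13/2 + b (V(I, b) = 6 + (b - 1*(-½)) = 6 + (b + ½) = 6 + (½ + b) = 13/2 + b)
-47*(V(-4, -7) + S) = -47*((13/2 - 7) + 48) = -47*(-½ + 48) = -47*95/2 = -4465/2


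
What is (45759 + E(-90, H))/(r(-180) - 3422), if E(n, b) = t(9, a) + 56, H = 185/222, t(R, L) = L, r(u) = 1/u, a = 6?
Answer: -8247780/615961 ≈ -13.390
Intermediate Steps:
H = ⅚ (H = 185*(1/222) = ⅚ ≈ 0.83333)
E(n, b) = 62 (E(n, b) = 6 + 56 = 62)
(45759 + E(-90, H))/(r(-180) - 3422) = (45759 + 62)/(1/(-180) - 3422) = 45821/(-1/180 - 3422) = 45821/(-615961/180) = 45821*(-180/615961) = -8247780/615961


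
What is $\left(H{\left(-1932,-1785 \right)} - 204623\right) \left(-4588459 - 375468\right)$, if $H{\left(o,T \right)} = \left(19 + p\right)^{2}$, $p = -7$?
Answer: $1015018829033$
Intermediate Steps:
$H{\left(o,T \right)} = 144$ ($H{\left(o,T \right)} = \left(19 - 7\right)^{2} = 12^{2} = 144$)
$\left(H{\left(-1932,-1785 \right)} - 204623\right) \left(-4588459 - 375468\right) = \left(144 - 204623\right) \left(-4588459 - 375468\right) = \left(-204479\right) \left(-4963927\right) = 1015018829033$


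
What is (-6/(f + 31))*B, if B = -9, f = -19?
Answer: 9/2 ≈ 4.5000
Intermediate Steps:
(-6/(f + 31))*B = (-6/(-19 + 31))*(-9) = (-6/12)*(-9) = ((1/12)*(-6))*(-9) = -1/2*(-9) = 9/2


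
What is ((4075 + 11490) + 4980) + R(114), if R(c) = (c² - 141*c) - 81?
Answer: 17386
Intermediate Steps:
R(c) = -81 + c² - 141*c
((4075 + 11490) + 4980) + R(114) = ((4075 + 11490) + 4980) + (-81 + 114² - 141*114) = (15565 + 4980) + (-81 + 12996 - 16074) = 20545 - 3159 = 17386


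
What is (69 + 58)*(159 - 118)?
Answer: 5207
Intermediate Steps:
(69 + 58)*(159 - 118) = 127*41 = 5207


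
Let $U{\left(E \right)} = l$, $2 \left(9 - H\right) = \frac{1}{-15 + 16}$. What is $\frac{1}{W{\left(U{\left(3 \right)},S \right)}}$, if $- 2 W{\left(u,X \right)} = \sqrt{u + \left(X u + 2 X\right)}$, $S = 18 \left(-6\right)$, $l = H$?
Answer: $\frac{2 i \sqrt{4502}}{2251} \approx 0.059615 i$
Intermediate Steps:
$H = \frac{17}{2}$ ($H = 9 - \frac{1}{2 \left(-15 + 16\right)} = 9 - \frac{1}{2 \cdot 1} = 9 - \frac{1}{2} = \frac{17}{2} \approx 8.5$)
$l = \frac{17}{2} \approx 8.5$
$U{\left(E \right)} = \frac{17}{2}$
$S = -108$
$W{\left(u,X \right)} = - \frac{\sqrt{u + 2 X + X u}}{2}$ ($W{\left(u,X \right)} = - \frac{\sqrt{u + \left(X u + 2 X\right)}}{2} = - \frac{\sqrt{u + \left(2 X + X u\right)}}{2} = - \frac{\sqrt{u + 2 X + X u}}{2}$)
$\frac{1}{W{\left(U{\left(3 \right)},S \right)}} = \frac{1}{\left(- \frac{1}{2}\right) \sqrt{\frac{17}{2} + 2 \left(-108\right) - 918}} = \frac{1}{\left(- \frac{1}{2}\right) \sqrt{\frac{17}{2} - 216 - 918}} = \frac{1}{\left(- \frac{1}{2}\right) \sqrt{- \frac{2251}{2}}} = \frac{1}{\left(- \frac{1}{2}\right) \frac{i \sqrt{4502}}{2}} = \frac{1}{\left(- \frac{1}{4}\right) i \sqrt{4502}} = \frac{2 i \sqrt{4502}}{2251}$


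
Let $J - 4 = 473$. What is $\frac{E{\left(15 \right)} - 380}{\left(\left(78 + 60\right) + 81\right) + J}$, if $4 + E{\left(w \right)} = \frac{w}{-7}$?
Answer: $- \frac{901}{1624} \approx -0.5548$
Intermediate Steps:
$J = 477$ ($J = 4 + 473 = 477$)
$E{\left(w \right)} = -4 - \frac{w}{7}$ ($E{\left(w \right)} = -4 + \frac{w}{-7} = -4 + w \left(- \frac{1}{7}\right) = -4 - \frac{w}{7}$)
$\frac{E{\left(15 \right)} - 380}{\left(\left(78 + 60\right) + 81\right) + J} = \frac{\left(-4 - \frac{15}{7}\right) - 380}{\left(\left(78 + 60\right) + 81\right) + 477} = \frac{\left(-4 - \frac{15}{7}\right) - 380}{\left(138 + 81\right) + 477} = \frac{- \frac{43}{7} - 380}{219 + 477} = - \frac{2703}{7 \cdot 696} = \left(- \frac{2703}{7}\right) \frac{1}{696} = - \frac{901}{1624}$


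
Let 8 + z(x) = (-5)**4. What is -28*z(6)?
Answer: -17276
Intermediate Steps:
z(x) = 617 (z(x) = -8 + (-5)**4 = -8 + 625 = 617)
-28*z(6) = -28*617 = -17276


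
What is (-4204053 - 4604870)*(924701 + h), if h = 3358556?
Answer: -37730881102211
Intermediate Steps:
(-4204053 - 4604870)*(924701 + h) = (-4204053 - 4604870)*(924701 + 3358556) = -8808923*4283257 = -37730881102211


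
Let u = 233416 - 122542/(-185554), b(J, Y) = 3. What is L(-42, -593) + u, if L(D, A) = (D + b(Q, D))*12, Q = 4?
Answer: 21612277867/92777 ≈ 2.3295e+5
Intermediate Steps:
L(D, A) = 36 + 12*D (L(D, A) = (D + 3)*12 = (3 + D)*12 = 36 + 12*D)
u = 21655697503/92777 (u = 233416 - 122542*(-1/185554) = 233416 + 61271/92777 = 21655697503/92777 ≈ 2.3342e+5)
L(-42, -593) + u = (36 + 12*(-42)) + 21655697503/92777 = (36 - 504) + 21655697503/92777 = -468 + 21655697503/92777 = 21612277867/92777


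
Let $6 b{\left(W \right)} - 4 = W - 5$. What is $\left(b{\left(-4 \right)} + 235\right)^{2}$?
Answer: $\frac{1974025}{36} \approx 54834.0$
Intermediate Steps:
$b{\left(W \right)} = - \frac{1}{6} + \frac{W}{6}$ ($b{\left(W \right)} = \frac{2}{3} + \frac{W - 5}{6} = \frac{2}{3} + \frac{-5 + W}{6} = \frac{2}{3} + \left(- \frac{5}{6} + \frac{W}{6}\right) = - \frac{1}{6} + \frac{W}{6}$)
$\left(b{\left(-4 \right)} + 235\right)^{2} = \left(\left(- \frac{1}{6} + \frac{1}{6} \left(-4\right)\right) + 235\right)^{2} = \left(\left(- \frac{1}{6} - \frac{2}{3}\right) + 235\right)^{2} = \left(- \frac{5}{6} + 235\right)^{2} = \left(\frac{1405}{6}\right)^{2} = \frac{1974025}{36}$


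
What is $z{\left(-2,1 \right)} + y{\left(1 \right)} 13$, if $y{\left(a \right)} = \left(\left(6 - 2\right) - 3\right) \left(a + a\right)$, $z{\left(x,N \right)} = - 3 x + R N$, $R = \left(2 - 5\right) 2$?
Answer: $26$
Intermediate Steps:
$R = -6$ ($R = \left(-3\right) 2 = -6$)
$z{\left(x,N \right)} = - 6 N - 3 x$ ($z{\left(x,N \right)} = - 3 x - 6 N = - 6 N - 3 x$)
$y{\left(a \right)} = 2 a$ ($y{\left(a \right)} = \left(4 - 3\right) 2 a = 1 \cdot 2 a = 2 a$)
$z{\left(-2,1 \right)} + y{\left(1 \right)} 13 = \left(\left(-6\right) 1 - -6\right) + 2 \cdot 1 \cdot 13 = \left(-6 + 6\right) + 2 \cdot 13 = 0 + 26 = 26$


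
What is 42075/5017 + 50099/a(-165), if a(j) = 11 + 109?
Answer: 256395683/602040 ≈ 425.88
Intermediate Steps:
a(j) = 120
42075/5017 + 50099/a(-165) = 42075/5017 + 50099/120 = 256395683/602040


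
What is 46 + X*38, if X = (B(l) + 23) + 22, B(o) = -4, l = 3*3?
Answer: 1604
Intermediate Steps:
l = 9
X = 41 (X = (-4 + 23) + 22 = 19 + 22 = 41)
46 + X*38 = 46 + 41*38 = 46 + 1558 = 1604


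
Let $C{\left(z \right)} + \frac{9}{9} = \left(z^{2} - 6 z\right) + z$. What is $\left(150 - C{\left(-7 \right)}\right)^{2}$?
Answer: $4489$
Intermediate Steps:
$C{\left(z \right)} = -1 + z^{2} - 5 z$ ($C{\left(z \right)} = -1 + \left(\left(z^{2} - 6 z\right) + z\right) = -1 + \left(z^{2} - 5 z\right) = -1 + z^{2} - 5 z$)
$\left(150 - C{\left(-7 \right)}\right)^{2} = \left(150 - \left(-1 + \left(-7\right)^{2} - -35\right)\right)^{2} = \left(150 - \left(-1 + 49 + 35\right)\right)^{2} = \left(150 - 83\right)^{2} = 67^{2} = 4489$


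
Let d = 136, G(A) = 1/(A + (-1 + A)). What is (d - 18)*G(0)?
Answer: -118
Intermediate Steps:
G(A) = 1/(-1 + 2*A)
(d - 18)*G(0) = (136 - 18)/(-1 + 2*0) = 118/(-1 + 0) = 118/(-1) = 118*(-1) = -118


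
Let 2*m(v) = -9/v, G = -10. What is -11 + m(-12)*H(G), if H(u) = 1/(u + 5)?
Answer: -443/40 ≈ -11.075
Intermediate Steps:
m(v) = -9/(2*v) (m(v) = (-9/v)/2 = -9/(2*v))
H(u) = 1/(5 + u)
-11 + m(-12)*H(G) = -11 + (-9/2/(-12))/(5 - 10) = -11 - 9/2*(-1/12)/(-5) = -11 + (3/8)*(-⅕) = -11 - 3/40 = -443/40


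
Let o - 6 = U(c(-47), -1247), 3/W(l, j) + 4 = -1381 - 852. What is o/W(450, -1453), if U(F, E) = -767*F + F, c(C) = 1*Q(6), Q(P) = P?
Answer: 3422610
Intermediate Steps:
W(l, j) = -3/2237 (W(l, j) = 3/(-4 + (-1381 - 852)) = 3/(-4 - 2233) = 3/(-2237) = 3*(-1/2237) = -3/2237)
c(C) = 6 (c(C) = 1*6 = 6)
U(F, E) = -766*F
o = -4590 (o = 6 - 766*6 = 6 - 4596 = -4590)
o/W(450, -1453) = -4590/(-3/2237) = -4590*(-2237/3) = 3422610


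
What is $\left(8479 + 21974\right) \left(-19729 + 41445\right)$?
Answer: $661317348$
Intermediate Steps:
$\left(8479 + 21974\right) \left(-19729 + 41445\right) = 30453 \cdot 21716 = 661317348$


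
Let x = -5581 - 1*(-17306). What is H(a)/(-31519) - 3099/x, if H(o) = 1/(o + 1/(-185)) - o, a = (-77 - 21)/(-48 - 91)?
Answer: -244287849963944/924177488145975 ≈ -0.26433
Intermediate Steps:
a = 98/139 (a = -98/(-139) = -98*(-1/139) = 98/139 ≈ 0.70504)
x = 11725 (x = -5581 + 17306 = 11725)
H(o) = 1/(-1/185 + o) - o (H(o) = 1/(o - 1/185) - o = 1/(-1/185 + o) - o)
H(a)/(-31519) - 3099/x = ((185 + 98/139 - 185*(98/139)²)/(-1 + 185*(98/139)))/(-31519) - 3099/11725 = ((185 + 98/139 - 185*9604/19321)/(-1 + 18130/139))*(-1/31519) - 3099*1/11725 = ((185 + 98/139 - 1776740/19321)/(17991/139))*(-1/31519) - 3099/11725 = ((139/17991)*(1811267/19321))*(-1/31519) - 3099/11725 = (1811267/2500749)*(-1/31519) - 3099/11725 = -1811267/78821107731 - 3099/11725 = -244287849963944/924177488145975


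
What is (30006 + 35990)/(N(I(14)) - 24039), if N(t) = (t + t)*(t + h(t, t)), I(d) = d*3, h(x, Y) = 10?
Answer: -65996/19671 ≈ -3.3550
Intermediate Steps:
I(d) = 3*d
N(t) = 2*t*(10 + t) (N(t) = (t + t)*(t + 10) = (2*t)*(10 + t) = 2*t*(10 + t))
(30006 + 35990)/(N(I(14)) - 24039) = (30006 + 35990)/(2*(3*14)*(10 + 3*14) - 24039) = 65996/(2*42*(10 + 42) - 24039) = 65996/(2*42*52 - 24039) = 65996/(4368 - 24039) = 65996/(-19671) = 65996*(-1/19671) = -65996/19671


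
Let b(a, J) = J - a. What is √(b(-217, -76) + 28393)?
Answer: √28534 ≈ 168.92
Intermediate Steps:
√(b(-217, -76) + 28393) = √((-76 - 1*(-217)) + 28393) = √((-76 + 217) + 28393) = √(141 + 28393) = √28534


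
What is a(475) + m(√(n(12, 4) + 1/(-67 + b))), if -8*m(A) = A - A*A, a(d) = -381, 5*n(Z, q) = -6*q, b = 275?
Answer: -3174907/8320 - I*√324155/2080 ≈ -381.6 - 0.27372*I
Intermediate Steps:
n(Z, q) = -6*q/5 (n(Z, q) = (-6*q)/5 = -6*q/5)
m(A) = -A/8 + A²/8 (m(A) = -(A - A*A)/8 = -(A - A²)/8 = -A/8 + A²/8)
a(475) + m(√(n(12, 4) + 1/(-67 + b))) = -381 + √(-6/5*4 + 1/(-67 + 275))*(-1 + √(-6/5*4 + 1/(-67 + 275)))/8 = -381 + √(-24/5 + 1/208)*(-1 + √(-24/5 + 1/208))/8 = -381 + √(-4987/1040)*(-1 + √(-4987/1040))/8 = -381 + (I*√324155/260)*(-1 + I*√324155/260)/8 = -381 + I*√324155*(-1 + I*√324155/260)/2080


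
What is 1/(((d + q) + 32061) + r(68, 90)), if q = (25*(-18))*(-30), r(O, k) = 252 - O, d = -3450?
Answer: 1/42295 ≈ 2.3643e-5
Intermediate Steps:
q = 13500 (q = -450*(-30) = 13500)
1/(((d + q) + 32061) + r(68, 90)) = 1/(((-3450 + 13500) + 32061) + (252 - 1*68)) = 1/((10050 + 32061) + (252 - 68)) = 1/(42111 + 184) = 1/42295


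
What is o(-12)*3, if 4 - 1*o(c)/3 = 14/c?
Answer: 93/2 ≈ 46.500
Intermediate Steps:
o(c) = 12 - 42/c
o(-12)*3 = (12 - 42/(-12))*3 = (12 - 42*(-1/12))*3 = (12 + 7/2)*3 = (31/2)*3 = 93/2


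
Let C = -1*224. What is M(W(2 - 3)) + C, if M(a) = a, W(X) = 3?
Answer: -221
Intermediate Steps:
C = -224
M(W(2 - 3)) + C = 3 - 224 = -221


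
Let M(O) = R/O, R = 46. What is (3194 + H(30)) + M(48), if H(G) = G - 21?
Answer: 76895/24 ≈ 3204.0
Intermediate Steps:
M(O) = 46/O
H(G) = -21 + G
(3194 + H(30)) + M(48) = (3194 + (-21 + 30)) + 46/48 = (3194 + 9) + 46*(1/48) = 3203 + 23/24 = 76895/24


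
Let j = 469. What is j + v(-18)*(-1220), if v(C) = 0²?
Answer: 469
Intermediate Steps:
v(C) = 0
j + v(-18)*(-1220) = 469 + 0*(-1220) = 469 + 0 = 469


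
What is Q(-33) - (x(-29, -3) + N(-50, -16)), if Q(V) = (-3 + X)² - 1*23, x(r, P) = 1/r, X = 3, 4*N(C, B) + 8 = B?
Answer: -492/29 ≈ -16.966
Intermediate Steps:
N(C, B) = -2 + B/4
Q(V) = -23 (Q(V) = (-3 + 3)² - 1*23 = 0² - 23 = 0 - 23 = -23)
Q(-33) - (x(-29, -3) + N(-50, -16)) = -23 - (1/(-29) + (-2 + (¼)*(-16))) = -23 - (-1/29 + (-2 - 4)) = -23 - (-1/29 - 6) = -23 - 1*(-175/29) = -23 + 175/29 = -492/29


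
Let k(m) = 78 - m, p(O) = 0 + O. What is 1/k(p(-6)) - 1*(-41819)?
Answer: 3512797/84 ≈ 41819.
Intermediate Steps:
p(O) = O
1/k(p(-6)) - 1*(-41819) = 1/(78 - 1*(-6)) - 1*(-41819) = 1/(78 + 6) + 41819 = 1/84 + 41819 = 3512797/84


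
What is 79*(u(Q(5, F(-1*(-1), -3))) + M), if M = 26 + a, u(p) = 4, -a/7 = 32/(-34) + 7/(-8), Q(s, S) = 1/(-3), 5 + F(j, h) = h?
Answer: 458911/136 ≈ 3374.3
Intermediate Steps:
F(j, h) = -5 + h
Q(s, S) = -⅓
a = 1729/136 (a = -7*(32/(-34) + 7/(-8)) = -7*(32*(-1/34) + 7*(-⅛)) = -7*(-16/17 - 7/8) = -7*(-247/136) = 1729/136 ≈ 12.713)
M = 5265/136 (M = 26 + 1729/136 = 5265/136 ≈ 38.713)
79*(u(Q(5, F(-1*(-1), -3))) + M) = 79*(4 + 5265/136) = 79*(5809/136) = 458911/136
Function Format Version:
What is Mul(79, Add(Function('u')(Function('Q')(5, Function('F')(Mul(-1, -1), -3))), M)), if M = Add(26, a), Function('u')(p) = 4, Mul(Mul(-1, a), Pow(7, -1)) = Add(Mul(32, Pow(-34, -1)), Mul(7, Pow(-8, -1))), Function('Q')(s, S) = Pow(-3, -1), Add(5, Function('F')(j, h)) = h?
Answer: Rational(458911, 136) ≈ 3374.3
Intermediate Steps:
Function('F')(j, h) = Add(-5, h)
Function('Q')(s, S) = Rational(-1, 3)
a = Rational(1729, 136) (a = Mul(-7, Add(Mul(32, Pow(-34, -1)), Mul(7, Pow(-8, -1)))) = Mul(-7, Add(Mul(32, Rational(-1, 34)), Mul(7, Rational(-1, 8)))) = Mul(-7, Add(Rational(-16, 17), Rational(-7, 8))) = Mul(-7, Rational(-247, 136)) = Rational(1729, 136) ≈ 12.713)
M = Rational(5265, 136) (M = Add(26, Rational(1729, 136)) = Rational(5265, 136) ≈ 38.713)
Mul(79, Add(Function('u')(Function('Q')(5, Function('F')(Mul(-1, -1), -3))), M)) = Mul(79, Add(4, Rational(5265, 136))) = Mul(79, Rational(5809, 136)) = Rational(458911, 136)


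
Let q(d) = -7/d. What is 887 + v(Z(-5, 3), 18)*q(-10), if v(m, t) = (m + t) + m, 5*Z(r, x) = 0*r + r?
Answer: 4491/5 ≈ 898.20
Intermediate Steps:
Z(r, x) = r/5 (Z(r, x) = (0*r + r)/5 = (0 + r)/5 = r/5)
v(m, t) = t + 2*m
887 + v(Z(-5, 3), 18)*q(-10) = 887 + (18 + 2*((1/5)*(-5)))*(-7/(-10)) = 887 + (18 + 2*(-1))*(-7*(-1/10)) = 887 + (18 - 2)*(7/10) = 887 + 16*(7/10) = 887 + 56/5 = 4491/5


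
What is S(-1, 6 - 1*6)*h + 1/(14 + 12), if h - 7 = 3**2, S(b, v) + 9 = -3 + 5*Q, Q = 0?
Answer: -4991/26 ≈ -191.96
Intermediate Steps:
S(b, v) = -12 (S(b, v) = -9 + (-3 + 5*0) = -9 + (-3 + 0) = -9 - 3 = -12)
h = 16 (h = 7 + 3**2 = 7 + 9 = 16)
S(-1, 6 - 1*6)*h + 1/(14 + 12) = -12*16 + 1/(14 + 12) = -192 + 1/26 = -4991/26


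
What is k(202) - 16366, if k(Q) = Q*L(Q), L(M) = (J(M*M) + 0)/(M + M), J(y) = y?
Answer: 4036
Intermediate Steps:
L(M) = M/2 (L(M) = (M*M + 0)/(M + M) = (M² + 0)/((2*M)) = M²*(1/(2*M)) = M/2)
k(Q) = Q²/2 (k(Q) = Q*(Q/2) = Q²/2)
k(202) - 16366 = (½)*202² - 16366 = (½)*40804 - 16366 = 20402 - 16366 = 4036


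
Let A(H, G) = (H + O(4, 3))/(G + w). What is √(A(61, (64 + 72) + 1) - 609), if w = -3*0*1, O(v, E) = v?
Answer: 2*I*√2855354/137 ≈ 24.668*I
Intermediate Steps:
w = 0 (w = 0*1 = 0)
A(H, G) = (4 + H)/G (A(H, G) = (H + 4)/(G + 0) = (4 + H)/G)
√(A(61, (64 + 72) + 1) - 609) = √((4 + 61)/((64 + 72) + 1) - 609) = √(65/(136 + 1) - 609) = √(65/137 - 609) = √(-83368/137) = 2*I*√2855354/137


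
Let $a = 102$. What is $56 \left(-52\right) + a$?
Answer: $-2810$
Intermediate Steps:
$56 \left(-52\right) + a = 56 \left(-52\right) + 102 = -2912 + 102 = -2810$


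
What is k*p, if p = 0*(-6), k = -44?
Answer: 0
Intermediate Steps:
p = 0
k*p = -44*0 = 0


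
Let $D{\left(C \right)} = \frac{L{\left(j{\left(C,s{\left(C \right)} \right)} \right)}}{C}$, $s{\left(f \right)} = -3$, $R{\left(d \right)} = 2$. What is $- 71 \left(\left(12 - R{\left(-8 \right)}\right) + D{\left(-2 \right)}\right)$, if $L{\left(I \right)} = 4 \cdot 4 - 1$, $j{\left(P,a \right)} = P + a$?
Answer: $- \frac{355}{2} \approx -177.5$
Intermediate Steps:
$L{\left(I \right)} = 15$ ($L{\left(I \right)} = 16 - 1 = 15$)
$D{\left(C \right)} = \frac{15}{C}$
$- 71 \left(\left(12 - R{\left(-8 \right)}\right) + D{\left(-2 \right)}\right) = - 71 \left(\left(12 - 2\right) + \frac{15}{-2}\right) = - 71 \left(\left(12 - 2\right) + 15 \left(- \frac{1}{2}\right)\right) = - 71 \left(10 - \frac{15}{2}\right) = \left(-71\right) \frac{5}{2} = - \frac{355}{2}$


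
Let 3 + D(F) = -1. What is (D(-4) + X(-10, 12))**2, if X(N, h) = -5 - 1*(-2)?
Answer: 49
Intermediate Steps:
D(F) = -4 (D(F) = -3 - 1 = -4)
X(N, h) = -3 (X(N, h) = -5 + 2 = -3)
(D(-4) + X(-10, 12))**2 = (-4 - 3)**2 = (-7)**2 = 49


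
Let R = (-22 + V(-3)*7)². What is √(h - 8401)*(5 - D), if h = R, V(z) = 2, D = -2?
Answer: 7*I*√8337 ≈ 639.15*I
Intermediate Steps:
R = 64 (R = (-22 + 2*7)² = (-22 + 14)² = (-8)² = 64)
h = 64
√(h - 8401)*(5 - D) = √(64 - 8401)*(5 - 1*(-2)) = √(-8337)*(5 + 2) = (I*√8337)*7 = 7*I*√8337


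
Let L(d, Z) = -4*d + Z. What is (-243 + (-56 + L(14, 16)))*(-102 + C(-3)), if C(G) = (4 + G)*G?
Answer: 35595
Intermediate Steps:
C(G) = G*(4 + G)
L(d, Z) = Z - 4*d
(-243 + (-56 + L(14, 16)))*(-102 + C(-3)) = (-243 + (-56 + (16 - 4*14)))*(-102 - 3*(4 - 3)) = (-243 + (-56 + (16 - 56)))*(-102 - 3*1) = (-243 + (-56 - 40))*(-102 - 3) = (-243 - 96)*(-105) = -339*(-105) = 35595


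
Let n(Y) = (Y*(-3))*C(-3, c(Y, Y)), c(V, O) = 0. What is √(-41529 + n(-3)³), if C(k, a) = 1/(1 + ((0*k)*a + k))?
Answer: I*√665922/4 ≈ 204.01*I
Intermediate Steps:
C(k, a) = 1/(1 + k) (C(k, a) = 1/(1 + (0*a + k)) = 1/(1 + (0 + k)) = 1/(1 + k))
n(Y) = 3*Y/2 (n(Y) = (Y*(-3))/(1 - 3) = -3*Y/(-2) = -3*Y*(-½) = 3*Y/2)
√(-41529 + n(-3)³) = √(-41529 + ((3/2)*(-3))³) = √(-41529 + (-9/2)³) = √(-41529 - 729/8) = √(-332961/8) = I*√665922/4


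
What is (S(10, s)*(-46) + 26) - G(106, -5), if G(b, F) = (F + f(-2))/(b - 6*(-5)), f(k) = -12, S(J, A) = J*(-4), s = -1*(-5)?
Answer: 14929/8 ≈ 1866.1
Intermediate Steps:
s = 5
S(J, A) = -4*J
G(b, F) = (-12 + F)/(30 + b) (G(b, F) = (F - 12)/(b - 6*(-5)) = (-12 + F)/(b + 30) = (-12 + F)/(30 + b))
(S(10, s)*(-46) + 26) - G(106, -5) = (-4*10*(-46) + 26) - (-12 - 5)/(30 + 106) = (-40*(-46) + 26) - (-17)/136 = (1840 + 26) - (-17)/136 = 1866 - 1*(-⅛) = 1866 + ⅛ = 14929/8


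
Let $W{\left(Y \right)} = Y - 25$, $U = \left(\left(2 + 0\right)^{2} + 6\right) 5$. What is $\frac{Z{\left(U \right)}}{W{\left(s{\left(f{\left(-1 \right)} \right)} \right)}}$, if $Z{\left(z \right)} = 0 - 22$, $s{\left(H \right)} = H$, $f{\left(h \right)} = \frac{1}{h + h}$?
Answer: $\frac{44}{51} \approx 0.86275$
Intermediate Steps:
$f{\left(h \right)} = \frac{1}{2 h}$
$U = 50$ ($U = \left(2^{2} + 6\right) 5 = \left(4 + 6\right) 5 = 10 \cdot 5 = 50$)
$W{\left(Y \right)} = -25 + Y$ ($W{\left(Y \right)} = Y - 25 = -25 + Y$)
$Z{\left(z \right)} = -22$ ($Z{\left(z \right)} = 0 - 22 = -22$)
$\frac{Z{\left(U \right)}}{W{\left(s{\left(f{\left(-1 \right)} \right)} \right)}} = - \frac{22}{-25 + \frac{1}{2 \left(-1\right)}} = - \frac{22}{-25 + \frac{1}{2} \left(-1\right)} = - \frac{22}{-25 - \frac{1}{2}} = - \frac{22}{- \frac{51}{2}} = \left(-22\right) \left(- \frac{2}{51}\right) = \frac{44}{51}$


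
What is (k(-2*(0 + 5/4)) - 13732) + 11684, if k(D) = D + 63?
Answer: -3975/2 ≈ -1987.5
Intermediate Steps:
k(D) = 63 + D
(k(-2*(0 + 5/4)) - 13732) + 11684 = ((63 - 2*(0 + 5/4)) - 13732) + 11684 = ((63 - 2*5/4) - 13732) + 11684 = ((63 - 5/2) - 13732) + 11684 = (121/2 - 13732) + 11684 = -27343/2 + 11684 = -3975/2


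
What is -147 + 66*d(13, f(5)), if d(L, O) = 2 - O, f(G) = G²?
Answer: -1665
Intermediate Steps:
-147 + 66*d(13, f(5)) = -147 + 66*(2 - 1*5²) = -147 + 66*(2 - 1*25) = -147 + 66*(2 - 25) = -147 + 66*(-23) = -147 - 1518 = -1665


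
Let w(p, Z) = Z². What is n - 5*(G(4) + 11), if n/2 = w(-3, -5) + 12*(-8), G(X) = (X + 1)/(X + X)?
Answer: -1601/8 ≈ -200.13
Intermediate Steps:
G(X) = (1 + X)/(2*X) (G(X) = (1 + X)/((2*X)) = (1 + X)*(1/(2*X)) = (1 + X)/(2*X))
n = -142 (n = 2*((-5)² + 12*(-8)) = 2*(25 - 96) = 2*(-71) = -142)
n - 5*(G(4) + 11) = -142 - 5*((½)*(1 + 4)/4 + 11) = -142 - 5*((½)*(¼)*5 + 11) = -142 - 5*(5/8 + 11) = -142 - 5*93/8 = -142 - 465/8 = -1601/8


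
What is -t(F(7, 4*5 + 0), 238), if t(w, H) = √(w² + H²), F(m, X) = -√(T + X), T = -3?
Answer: -√56661 ≈ -238.04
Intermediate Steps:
F(m, X) = -√(-3 + X)
t(w, H) = √(H² + w²)
-t(F(7, 4*5 + 0), 238) = -√(238² + (-√(-3 + (4*5 + 0)))²) = -√(56644 + (-√(-3 + (20 + 0)))²) = -√(56644 + (-√(-3 + 20))²) = -√(56644 + (-√17)²) = -√(56644 + 17) = -√56661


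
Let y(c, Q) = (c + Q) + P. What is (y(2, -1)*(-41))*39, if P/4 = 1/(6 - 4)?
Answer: -4797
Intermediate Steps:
P = 2 (P = 4/(6 - 4) = 4/2 = 4*(1/2) = 2)
y(c, Q) = 2 + Q + c (y(c, Q) = (c + Q) + 2 = (Q + c) + 2 = 2 + Q + c)
(y(2, -1)*(-41))*39 = ((2 - 1 + 2)*(-41))*39 = (3*(-41))*39 = -123*39 = -4797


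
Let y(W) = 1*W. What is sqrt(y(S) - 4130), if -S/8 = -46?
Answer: 3*I*sqrt(418) ≈ 61.335*I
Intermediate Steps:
S = 368 (S = -8*(-46) = 368)
y(W) = W
sqrt(y(S) - 4130) = sqrt(368 - 4130) = sqrt(-3762) = 3*I*sqrt(418)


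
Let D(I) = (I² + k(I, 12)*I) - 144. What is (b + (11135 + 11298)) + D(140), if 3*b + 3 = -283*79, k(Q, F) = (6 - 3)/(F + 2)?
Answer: 103397/3 ≈ 34466.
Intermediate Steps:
k(Q, F) = 3/(2 + F)
D(I) = -144 + I² + 3*I/14 (D(I) = (I² + (3/(2 + 12))*I) - 144 = (I² + (3/14)*I) - 144 = (I² + (3*(1/14))*I) - 144 = (I² + 3*I/14) - 144 = -144 + I² + 3*I/14)
b = -22360/3 (b = -1 + (-283*79)/3 = -1 + (⅓)*(-22357) = -1 - 22357/3 = -22360/3 ≈ -7453.3)
(b + (11135 + 11298)) + D(140) = (-22360/3 + (11135 + 11298)) + (-144 + 140² + (3/14)*140) = (-22360/3 + 22433) + (-144 + 19600 + 30) = 44939/3 + 19486 = 103397/3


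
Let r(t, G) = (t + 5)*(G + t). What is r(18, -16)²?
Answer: 2116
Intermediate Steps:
r(t, G) = (5 + t)*(G + t)
r(18, -16)² = (18² + 5*(-16) + 5*18 - 16*18)² = (324 - 80 + 90 - 288)² = 46² = 2116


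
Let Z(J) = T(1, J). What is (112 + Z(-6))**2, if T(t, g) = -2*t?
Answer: 12100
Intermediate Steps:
Z(J) = -2 (Z(J) = -2*1 = -2)
(112 + Z(-6))**2 = (112 - 2)**2 = 110**2 = 12100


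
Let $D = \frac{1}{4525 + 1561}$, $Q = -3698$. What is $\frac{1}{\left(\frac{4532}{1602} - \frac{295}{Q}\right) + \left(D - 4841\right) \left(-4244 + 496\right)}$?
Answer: $\frac{9013664214}{163544557095386309} \approx 5.5114 \cdot 10^{-8}$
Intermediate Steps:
$D = \frac{1}{6086} \approx 0.00016431$
$\frac{1}{\left(\frac{4532}{1602} - \frac{295}{Q}\right) + \left(D - 4841\right) \left(-4244 + 496\right)} = \frac{1}{\left(\frac{4532}{1602} - \frac{295}{-3698}\right) + \left(\frac{1}{6086} - 4841\right) \left(-4244 + 496\right)} = \frac{1}{\left(4532 \cdot \frac{1}{1602} - - \frac{295}{3698}\right) - - \frac{55212397050}{3043}} = \frac{1}{\left(\frac{2266}{801} + \frac{295}{3698}\right) + \frac{55212397050}{3043}} = \frac{1}{\frac{8615963}{2962098} + \frac{55212397050}{3043}} = \frac{1}{\frac{163544557095386309}{9013664214}} = \frac{9013664214}{163544557095386309}$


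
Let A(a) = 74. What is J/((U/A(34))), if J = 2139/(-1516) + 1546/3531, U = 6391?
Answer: -192735701/17105498718 ≈ -0.011267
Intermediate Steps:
J = -5209073/5352996 (J = 2139*(-1/1516) + 1546*(1/3531) = -2139/1516 + 1546/3531 = -5209073/5352996 ≈ -0.97311)
J/((U/A(34))) = -5209073/(5352996*(6391/74)) = -5209073/(5352996*(6391*(1/74))) = -5209073/(5352996*6391/74) = -5209073/5352996*74/6391 = -192735701/17105498718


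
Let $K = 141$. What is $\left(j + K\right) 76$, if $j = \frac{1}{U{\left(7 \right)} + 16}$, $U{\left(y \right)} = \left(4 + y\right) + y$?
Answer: $\frac{182210}{17} \approx 10718.0$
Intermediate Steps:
$U{\left(y \right)} = 4 + 2 y$
$j = \frac{1}{34}$ ($j = \frac{1}{\left(4 + 2 \cdot 7\right) + 16} = \frac{1}{\left(4 + 14\right) + 16} = \frac{1}{18 + 16} = \frac{1}{34} \approx 0.029412$)
$\left(j + K\right) 76 = \left(\frac{1}{34} + 141\right) 76 = \frac{4795}{34} \cdot 76 = \frac{182210}{17}$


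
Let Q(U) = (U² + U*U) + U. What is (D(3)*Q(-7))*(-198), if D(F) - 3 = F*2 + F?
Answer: -216216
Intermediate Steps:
Q(U) = U + 2*U² (Q(U) = (U² + U²) + U = 2*U² + U = U + 2*U²)
D(F) = 3 + 3*F (D(F) = 3 + (F*2 + F) = 3 + (2*F + F) = 3 + 3*F)
(D(3)*Q(-7))*(-198) = ((3 + 3*3)*(-7*(1 + 2*(-7))))*(-198) = ((3 + 9)*(-7*(1 - 14)))*(-198) = (12*(-7*(-13)))*(-198) = (12*91)*(-198) = 1092*(-198) = -216216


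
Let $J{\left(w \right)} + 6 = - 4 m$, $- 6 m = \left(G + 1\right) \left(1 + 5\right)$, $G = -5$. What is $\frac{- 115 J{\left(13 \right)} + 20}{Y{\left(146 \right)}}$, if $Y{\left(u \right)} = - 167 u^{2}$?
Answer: $- \frac{1275}{1779886} \approx -0.00071634$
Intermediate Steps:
$m = 4$ ($m = - \frac{\left(-5 + 1\right) \left(1 + 5\right)}{6} = - \frac{\left(-4\right) 6}{6} = \left(- \frac{1}{6}\right) \left(-24\right) = 4$)
$J{\left(w \right)} = -22$ ($J{\left(w \right)} = -6 - 16 = -22$)
$\frac{- 115 J{\left(13 \right)} + 20}{Y{\left(146 \right)}} = \frac{\left(-115\right) \left(-22\right) + 20}{\left(-167\right) 146^{2}} = \frac{2530 + 20}{\left(-167\right) 21316} = \frac{2550}{-3559772} = 2550 \left(- \frac{1}{3559772}\right) = - \frac{1275}{1779886}$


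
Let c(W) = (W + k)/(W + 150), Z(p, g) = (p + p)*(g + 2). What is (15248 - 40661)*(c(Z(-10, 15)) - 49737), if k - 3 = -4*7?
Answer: 48028867329/38 ≈ 1.2639e+9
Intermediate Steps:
Z(p, g) = 2*p*(2 + g) (Z(p, g) = (2*p)*(2 + g) = 2*p*(2 + g))
k = -25 (k = 3 - 4*7 = 3 - 28 = -25)
c(W) = (-25 + W)/(150 + W) (c(W) = (W - 25)/(W + 150) = (-25 + W)/(150 + W))
(15248 - 40661)*(c(Z(-10, 15)) - 49737) = (15248 - 40661)*((-25 + 2*(-10)*(2 + 15))/(150 + 2*(-10)*(2 + 15)) - 49737) = -25413*((-25 + 2*(-10)*17)/(150 + 2*(-10)*17) - 49737) = -25413*((-25 - 340)/(150 - 340) - 49737) = -25413*(-365/(-190) - 49737) = -25413*(-1/190*(-365) - 49737) = -25413*(73/38 - 49737) = -25413*(-1889933/38) = 48028867329/38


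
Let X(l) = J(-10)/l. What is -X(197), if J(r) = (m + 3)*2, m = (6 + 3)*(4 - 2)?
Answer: -42/197 ≈ -0.21320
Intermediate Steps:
m = 18 (m = 9*2 = 18)
J(r) = 42 (J(r) = (18 + 3)*2 = 21*2 = 42)
X(l) = 42/l
-X(197) = -42/197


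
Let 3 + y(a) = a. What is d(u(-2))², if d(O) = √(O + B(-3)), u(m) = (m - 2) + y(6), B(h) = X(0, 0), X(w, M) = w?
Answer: -1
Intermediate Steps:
y(a) = -3 + a
B(h) = 0
u(m) = 1 + m (u(m) = (m - 2) + (-3 + 6) = (-2 + m) + 3 = 1 + m)
d(O) = √O (d(O) = √(O + 0) = √O)
d(u(-2))² = (√(1 - 2))² = (√(-1))² = I² = -1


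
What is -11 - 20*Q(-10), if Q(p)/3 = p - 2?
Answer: 709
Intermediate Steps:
Q(p) = -6 + 3*p (Q(p) = 3*(p - 2) = 3*(-2 + p) = -6 + 3*p)
-11 - 20*Q(-10) = -11 - 20*(-6 + 3*(-10)) = -11 - 20*(-6 - 30) = -11 - 20*(-36) = -11 + 720 = 709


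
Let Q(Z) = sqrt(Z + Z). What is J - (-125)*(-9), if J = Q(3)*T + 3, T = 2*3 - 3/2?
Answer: -1122 + 9*sqrt(6)/2 ≈ -1111.0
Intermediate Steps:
Q(Z) = sqrt(2)*sqrt(Z) (Q(Z) = sqrt(2*Z) = sqrt(2)*sqrt(Z))
T = 9/2 (T = 6 - 3*1/2 = 6 - 3/2 = 9/2 ≈ 4.5000)
J = 3 + 9*sqrt(6)/2 (J = (sqrt(2)*sqrt(3))*(9/2) + 3 = sqrt(6)*(9/2) + 3 = 9*sqrt(6)/2 + 3 = 3 + 9*sqrt(6)/2 ≈ 14.023)
J - (-125)*(-9) = (3 + 9*sqrt(6)/2) - (-125)*(-9) = (3 + 9*sqrt(6)/2) - 1*1125 = (3 + 9*sqrt(6)/2) - 1125 = -1122 + 9*sqrt(6)/2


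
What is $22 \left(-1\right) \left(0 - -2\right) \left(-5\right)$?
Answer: $220$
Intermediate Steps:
$22 \left(-1\right) \left(0 - -2\right) \left(-5\right) = - 22 \left(0 + 2\right) \left(-5\right) = - 22 \cdot 2 \left(-5\right) = \left(-22\right) \left(-10\right) = 220$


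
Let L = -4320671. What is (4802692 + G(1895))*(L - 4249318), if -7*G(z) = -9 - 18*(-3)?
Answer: -288112737623211/7 ≈ -4.1159e+13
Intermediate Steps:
G(z) = -45/7 (G(z) = -(-9 - 18*(-3))/7 = -(-9 + 54)/7 = -⅐*45 = -45/7)
(4802692 + G(1895))*(L - 4249318) = (4802692 - 45/7)*(-4320671 - 4249318) = (33618799/7)*(-8569989) = -288112737623211/7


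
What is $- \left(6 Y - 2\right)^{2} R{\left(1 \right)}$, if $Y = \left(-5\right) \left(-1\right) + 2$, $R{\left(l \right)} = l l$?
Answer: $-1600$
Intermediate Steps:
$R{\left(l \right)} = l^{2}$
$Y = 7$ ($Y = 5 + 2 = 7$)
$- \left(6 Y - 2\right)^{2} R{\left(1 \right)} = - \left(6 \cdot 7 - 2\right)^{2} \cdot 1^{2} = - \left(42 - 2\right)^{2} \cdot 1 = - 40^{2} \cdot 1 = - 1600 \cdot 1 = \left(-1\right) 1600 = -1600$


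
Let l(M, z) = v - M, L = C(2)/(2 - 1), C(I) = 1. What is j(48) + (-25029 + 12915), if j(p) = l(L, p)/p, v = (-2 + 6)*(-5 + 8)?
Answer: -581461/48 ≈ -12114.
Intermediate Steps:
v = 12 (v = 4*3 = 12)
L = 1 (L = 1/(2 - 1) = 1/1 = 1*1 = 1)
l(M, z) = 12 - M
j(p) = 11/p (j(p) = (12 - 1*1)/p = (12 - 1)/p = 11/p)
j(48) + (-25029 + 12915) = 11/48 + (-25029 + 12915) = 11*(1/48) - 12114 = 11/48 - 12114 = -581461/48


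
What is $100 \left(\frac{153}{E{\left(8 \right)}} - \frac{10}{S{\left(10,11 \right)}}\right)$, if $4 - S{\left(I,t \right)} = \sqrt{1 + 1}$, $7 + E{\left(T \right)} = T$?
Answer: $\frac{105100}{7} - \frac{500 \sqrt{2}}{7} \approx 14913.0$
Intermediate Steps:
$E{\left(T \right)} = -7 + T$
$S{\left(I,t \right)} = 4 - \sqrt{2}$ ($S{\left(I,t \right)} = 4 - \sqrt{1 + 1} = 4 - \sqrt{2}$)
$100 \left(\frac{153}{E{\left(8 \right)}} - \frac{10}{S{\left(10,11 \right)}}\right) = 100 \left(\frac{153}{-7 + 8} - \frac{10}{4 - \sqrt{2}}\right) = 100 \left(\frac{153}{1} - \frac{10}{4 - \sqrt{2}}\right) = 100 \left(153 \cdot 1 - \frac{10}{4 - \sqrt{2}}\right) = 100 \left(153 - \frac{10}{4 - \sqrt{2}}\right) = 15300 - \frac{1000}{4 - \sqrt{2}}$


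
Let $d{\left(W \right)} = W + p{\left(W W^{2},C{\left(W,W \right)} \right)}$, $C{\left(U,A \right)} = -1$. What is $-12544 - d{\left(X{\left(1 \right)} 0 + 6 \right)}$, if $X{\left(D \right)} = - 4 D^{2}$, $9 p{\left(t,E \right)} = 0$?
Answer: $-12550$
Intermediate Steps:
$p{\left(t,E \right)} = 0$ ($p{\left(t,E \right)} = \frac{1}{9} \cdot 0 = 0$)
$d{\left(W \right)} = W$ ($d{\left(W \right)} = W + 0 = W$)
$-12544 - d{\left(X{\left(1 \right)} 0 + 6 \right)} = -12544 - \left(- 4 \cdot 1^{2} \cdot 0 + 6\right) = -12544 - \left(\left(-4\right) 1 \cdot 0 + 6\right) = -12544 - \left(\left(-4\right) 0 + 6\right) = -12544 - \left(0 + 6\right) = -12544 - 6 = -12550$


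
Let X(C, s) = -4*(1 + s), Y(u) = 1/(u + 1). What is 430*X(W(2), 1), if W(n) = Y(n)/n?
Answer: -3440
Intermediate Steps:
Y(u) = 1/(1 + u)
W(n) = 1/(n*(1 + n)) (W(n) = 1/((1 + n)*n) = 1/(n*(1 + n)))
X(C, s) = -4 - 4*s
430*X(W(2), 1) = 430*(-4 - 4*1) = 430*(-4 - 4) = 430*(-8) = -3440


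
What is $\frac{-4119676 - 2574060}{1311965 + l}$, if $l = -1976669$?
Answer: $\frac{836717}{83088} \approx 10.07$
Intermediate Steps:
$\frac{-4119676 - 2574060}{1311965 + l} = \frac{-4119676 - 2574060}{1311965 - 1976669} = \frac{-4119676 - 2574060}{-664704} = \left(-4119676 - 2574060\right) \left(- \frac{1}{664704}\right) = \left(-6693736\right) \left(- \frac{1}{664704}\right) = \frac{836717}{83088}$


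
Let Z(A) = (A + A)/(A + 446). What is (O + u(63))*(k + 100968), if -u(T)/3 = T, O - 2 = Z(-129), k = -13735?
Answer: -5193591121/317 ≈ -1.6384e+7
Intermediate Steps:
Z(A) = 2*A/(446 + A) (Z(A) = (2*A)/(446 + A) = 2*A/(446 + A))
O = 376/317 (O = 2 + 2*(-129)/(446 - 129) = 2 + 2*(-129)/317 = 2 + 2*(-129)*(1/317) = 2 - 258/317 = 376/317 ≈ 1.1861)
u(T) = -3*T
(O + u(63))*(k + 100968) = (376/317 - 3*63)*(-13735 + 100968) = (376/317 - 189)*87233 = -59537/317*87233 = -5193591121/317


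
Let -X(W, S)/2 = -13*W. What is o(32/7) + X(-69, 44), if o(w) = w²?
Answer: -86882/49 ≈ -1773.1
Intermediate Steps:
X(W, S) = 26*W (X(W, S) = -(-26)*W = 26*W)
o(32/7) + X(-69, 44) = (32/7)² + 26*(-69) = (32*(⅐))² - 1794 = (32/7)² - 1794 = 1024/49 - 1794 = -86882/49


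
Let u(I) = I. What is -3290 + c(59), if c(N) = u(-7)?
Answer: -3297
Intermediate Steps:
c(N) = -7
-3290 + c(59) = -3290 - 7 = -3297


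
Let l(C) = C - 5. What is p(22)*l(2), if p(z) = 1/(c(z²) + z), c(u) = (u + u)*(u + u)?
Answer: -3/937046 ≈ -3.2015e-6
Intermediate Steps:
c(u) = 4*u² (c(u) = (2*u)*(2*u) = 4*u²)
p(z) = 1/(z + 4*z⁴) (p(z) = 1/(4*(z²)² + z) = 1/(4*z⁴ + z) = 1/(z + 4*z⁴))
l(C) = -5 + C
p(22)*l(2) = (-5 + 2)/(22 + 4*22⁴) = -3/(22 + 4*234256) = -3/(22 + 937024) = -3/937046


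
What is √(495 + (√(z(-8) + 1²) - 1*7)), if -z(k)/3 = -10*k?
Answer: √(488 + I*√239) ≈ 22.094 + 0.3499*I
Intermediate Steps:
z(k) = 30*k (z(k) = -(-30)*k = 30*k)
√(495 + (√(z(-8) + 1²) - 1*7)) = √(495 + (√(30*(-8) + 1²) - 1*7)) = √(495 + (√(-240 + 1) - 7)) = √(495 + (√(-239) - 7)) = √(495 + (I*√239 - 7)) = √(495 + (-7 + I*√239)) = √(488 + I*√239)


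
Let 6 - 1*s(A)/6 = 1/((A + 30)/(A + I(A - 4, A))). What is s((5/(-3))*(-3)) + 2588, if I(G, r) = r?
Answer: 18356/7 ≈ 2622.3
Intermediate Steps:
s(A) = 36 - 12*A/(30 + A) (s(A) = 36 - 6*(A + A)/(A + 30) = 36 - 6*2*A/(30 + A) = 36 - 12*A/(30 + A))
s((5/(-3))*(-3)) + 2588 = 24*(45 + (5/(-3))*(-3))/(30 + (5/(-3))*(-3)) + 2588 = 24*(45 + (5*(-⅓))*(-3))/(30 + (5*(-⅓))*(-3)) + 2588 = 24*(45 - 5/3*(-3))/(30 - 5/3*(-3)) + 2588 = 24*(45 + 5)/(30 + 5) + 2588 = 24*50/35 + 2588 = 24*(1/35)*50 + 2588 = 240/7 + 2588 = 18356/7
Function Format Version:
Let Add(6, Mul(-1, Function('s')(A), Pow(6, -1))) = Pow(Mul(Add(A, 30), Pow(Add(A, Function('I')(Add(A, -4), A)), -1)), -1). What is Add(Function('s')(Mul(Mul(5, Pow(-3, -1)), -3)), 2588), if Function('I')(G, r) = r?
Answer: Rational(18356, 7) ≈ 2622.3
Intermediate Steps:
Function('s')(A) = Add(36, Mul(-12, A, Pow(Add(30, A), -1))) (Function('s')(A) = Add(36, Mul(-6, Pow(Mul(Add(A, 30), Pow(Add(A, A), -1)), -1))) = Add(36, Mul(-6, Pow(Mul(Add(30, A), Pow(Mul(2, A), -1)), -1))) = Add(36, Mul(-6, Pow(Mul(Add(30, A), Mul(Rational(1, 2), Pow(A, -1))), -1))) = Add(36, Mul(-6, Pow(Mul(Rational(1, 2), Pow(A, -1), Add(30, A)), -1))) = Add(36, Mul(-6, Mul(2, A, Pow(Add(30, A), -1)))) = Add(36, Mul(-12, A, Pow(Add(30, A), -1))))
Add(Function('s')(Mul(Mul(5, Pow(-3, -1)), -3)), 2588) = Add(Mul(24, Pow(Add(30, Mul(Mul(5, Pow(-3, -1)), -3)), -1), Add(45, Mul(Mul(5, Pow(-3, -1)), -3))), 2588) = Add(Mul(24, Pow(Add(30, Mul(Mul(5, Rational(-1, 3)), -3)), -1), Add(45, Mul(Mul(5, Rational(-1, 3)), -3))), 2588) = Add(Mul(24, Pow(Add(30, Mul(Rational(-5, 3), -3)), -1), Add(45, Mul(Rational(-5, 3), -3))), 2588) = Add(Mul(24, Pow(Add(30, 5), -1), Add(45, 5)), 2588) = Add(Mul(24, Pow(35, -1), 50), 2588) = Add(Mul(24, Rational(1, 35), 50), 2588) = Add(Rational(240, 7), 2588) = Rational(18356, 7)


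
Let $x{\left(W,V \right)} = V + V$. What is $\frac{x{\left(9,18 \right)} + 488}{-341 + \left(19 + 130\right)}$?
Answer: $- \frac{131}{48} \approx -2.7292$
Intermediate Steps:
$x{\left(W,V \right)} = 2 V$
$\frac{x{\left(9,18 \right)} + 488}{-341 + \left(19 + 130\right)} = \frac{2 \cdot 18 + 488}{-341 + \left(19 + 130\right)} = \frac{36 + 488}{-341 + 149} = \frac{524}{-192} = 524 \left(- \frac{1}{192}\right) = - \frac{131}{48}$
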